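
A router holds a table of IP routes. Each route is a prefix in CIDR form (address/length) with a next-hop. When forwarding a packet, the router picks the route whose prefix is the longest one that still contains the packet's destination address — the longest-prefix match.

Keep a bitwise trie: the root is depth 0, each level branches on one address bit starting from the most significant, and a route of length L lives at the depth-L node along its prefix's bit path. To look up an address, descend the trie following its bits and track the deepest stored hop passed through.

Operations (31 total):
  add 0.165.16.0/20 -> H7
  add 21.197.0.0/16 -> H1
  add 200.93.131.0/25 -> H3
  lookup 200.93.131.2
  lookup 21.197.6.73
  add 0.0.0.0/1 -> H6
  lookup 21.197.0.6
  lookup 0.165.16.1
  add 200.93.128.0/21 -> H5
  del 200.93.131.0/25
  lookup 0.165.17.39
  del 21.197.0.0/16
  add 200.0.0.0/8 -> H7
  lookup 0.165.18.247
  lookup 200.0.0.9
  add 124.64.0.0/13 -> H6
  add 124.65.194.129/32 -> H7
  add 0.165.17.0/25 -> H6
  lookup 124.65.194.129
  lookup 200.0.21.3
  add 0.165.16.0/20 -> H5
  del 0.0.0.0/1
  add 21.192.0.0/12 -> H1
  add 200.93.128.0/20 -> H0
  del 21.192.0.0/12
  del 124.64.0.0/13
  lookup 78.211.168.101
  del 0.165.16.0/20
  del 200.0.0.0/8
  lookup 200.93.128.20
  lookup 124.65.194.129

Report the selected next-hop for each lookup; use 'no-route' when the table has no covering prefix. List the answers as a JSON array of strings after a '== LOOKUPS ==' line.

Process each operation:
  add 0.165.16.0/20 -> H7 at depth 20
  add 21.197.0.0/16 -> H1 at depth 16
  add 200.93.131.0/25 -> H3 at depth 25
  lookup 200.93.131.2: bits 1100100001011101100000110 walk d0:-→d1:-→d2:-→d3:-→d4:-→d5:-→d6:-→d7:-→d8:-→d9:-→d10:-→d11:-→d12:-→d13:-→d14:-→d15:-→d16:-→d17:-→d18:-→d19:-→d20:-→d21:-→d22:-→d23:-→d24:-→d25:H3 -> H3
  lookup 21.197.6.73: bits 0001010111000101 walk d0:-→d1:-→d2:-→d3:-→d4:-→d5:-→d6:-→d7:-→d8:-→d9:-→d10:-→d11:-→d12:-→d13:-→d14:-→d15:-→d16:H1 -> H1
  add 0.0.0.0/1 -> H6 at depth 1
  lookup 21.197.0.6: bits 0001010111000101 walk d0:-→d1:H6→d2:-→d3:-→d4:-→d5:-→d6:-→d7:-→d8:-→d9:-→d10:-→d11:-→d12:-→d13:-→d14:-→d15:-→d16:H1 -> H1
  lookup 0.165.16.1: bits 00000000101001010001 walk d0:-→d1:H6→d2:-→d3:-→d4:-→d5:-→d6:-→d7:-→d8:-→d9:-→d10:-→d11:-→d12:-→d13:-→d14:-→d15:-→d16:-→d17:-→d18:-→d19:-→d20:H7 -> H7
  add 200.93.128.0/21 -> H5 at depth 21
  del 200.93.131.0/25 (clear depth 25)
  lookup 0.165.17.39: bits 00000000101001010001 walk d0:-→d1:H6→d2:-→d3:-→d4:-→d5:-→d6:-→d7:-→d8:-→d9:-→d10:-→d11:-→d12:-→d13:-→d14:-→d15:-→d16:-→d17:-→d18:-→d19:-→d20:H7 -> H7
  del 21.197.0.0/16 (clear depth 16)
  add 200.0.0.0/8 -> H7 at depth 8
  lookup 0.165.18.247: bits 00000000101001010001 walk d0:-→d1:H6→d2:-→d3:-→d4:-→d5:-→d6:-→d7:-→d8:-→d9:-→d10:-→d11:-→d12:-→d13:-→d14:-→d15:-→d16:-→d17:-→d18:-→d19:-→d20:H7 -> H7
  lookup 200.0.0.9: bits 110010000 walk d0:-→d1:-→d2:-→d3:-→d4:-→d5:-→d6:-→d7:-→d8:H7→d9:- -> H7
  add 124.64.0.0/13 -> H6 at depth 13
  add 124.65.194.129/32 -> H7 at depth 32
  add 0.165.17.0/25 -> H6 at depth 25
  lookup 124.65.194.129: bits 01111100010000011100001010000001 walk d0:-→d1:H6→d2:-→d3:-→d4:-→d5:-→d6:-→d7:-→d8:-→d9:-→d10:-→d11:-→d12:-→d13:H6→d14:-→d15:-→d16:-→d17:-→d18:-→d19:-→d20:-→d21:-→d22:-→d23:-→d24:-→d25:-→d26:-→d27:-→d28:-→d29:-→d30:-→d31:-→d32:H7 -> H7
  lookup 200.0.21.3: bits 110010000 walk d0:-→d1:-→d2:-→d3:-→d4:-→d5:-→d6:-→d7:-→d8:H7→d9:- -> H7
  add 0.165.16.0/20 -> H5 at depth 20
  del 0.0.0.0/1 (clear depth 1)
  add 21.192.0.0/12 -> H1 at depth 12
  add 200.93.128.0/20 -> H0 at depth 20
  del 21.192.0.0/12 (clear depth 12)
  del 124.64.0.0/13 (clear depth 13)
  lookup 78.211.168.101: bits 01 walk d0:-→d1:-→d2:- -> no-route
  del 0.165.16.0/20 (clear depth 20)
  del 200.0.0.0/8 (clear depth 8)
  lookup 200.93.128.20: bits 1100100001011101100000 walk d0:-→d1:-→d2:-→d3:-→d4:-→d5:-→d6:-→d7:-→d8:-→d9:-→d10:-→d11:-→d12:-→d13:-→d14:-→d15:-→d16:-→d17:-→d18:-→d19:-→d20:H0→d21:H5→d22:- -> H5
  lookup 124.65.194.129: bits 01111100010000011100001010000001 walk d0:-→d1:-→d2:-→d3:-→d4:-→d5:-→d6:-→d7:-→d8:-→d9:-→d10:-→d11:-→d12:-→d13:-→d14:-→d15:-→d16:-→d17:-→d18:-→d19:-→d20:-→d21:-→d22:-→d23:-→d24:-→d25:-→d26:-→d27:-→d28:-→d29:-→d30:-→d31:-→d32:H7 -> H7

== LOOKUPS ==
["H3","H1","H1","H7","H7","H7","H7","H7","H7","no-route","H5","H7"]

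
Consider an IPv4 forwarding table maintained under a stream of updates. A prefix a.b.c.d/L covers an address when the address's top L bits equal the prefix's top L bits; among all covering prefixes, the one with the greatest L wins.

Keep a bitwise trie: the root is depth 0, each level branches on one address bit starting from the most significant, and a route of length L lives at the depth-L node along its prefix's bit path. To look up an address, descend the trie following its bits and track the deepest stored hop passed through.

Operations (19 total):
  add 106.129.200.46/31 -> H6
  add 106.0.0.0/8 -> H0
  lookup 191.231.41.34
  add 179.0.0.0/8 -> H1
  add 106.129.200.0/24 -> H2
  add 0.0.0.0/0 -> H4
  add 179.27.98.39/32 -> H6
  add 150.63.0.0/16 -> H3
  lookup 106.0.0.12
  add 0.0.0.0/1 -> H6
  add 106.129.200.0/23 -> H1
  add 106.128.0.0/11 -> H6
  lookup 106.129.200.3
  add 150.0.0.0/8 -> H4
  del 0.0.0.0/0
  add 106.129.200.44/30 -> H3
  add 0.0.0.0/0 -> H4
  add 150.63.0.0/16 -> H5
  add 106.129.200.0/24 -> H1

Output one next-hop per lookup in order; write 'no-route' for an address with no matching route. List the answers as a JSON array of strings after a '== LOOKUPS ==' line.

Apply in order:
  add 106.129.200.46/31 -> H6 at depth 31
  add 106.0.0.0/8 -> H0 at depth 8
  ? 191.231.41.34  path d0:-  best=no-route
  add 179.0.0.0/8 -> H1 at depth 8
  add 106.129.200.0/24 -> H2 at depth 24
  add 0.0.0.0/0 -> H4 at depth 0
  add 179.27.98.39/32 -> H6 at depth 32
  add 150.63.0.0/16 -> H3 at depth 16
  ? 106.0.0.12  path d0:H4→d1:-→d2:-→d3:-→d4:-→d5:-→d6:-→d7:-→d8:H0  best=H0
  add 0.0.0.0/1 -> H6 at depth 1
  add 106.129.200.0/23 -> H1 at depth 23
  add 106.128.0.0/11 -> H6 at depth 11
  ? 106.129.200.3  path d0:H4→d1:H6→d2:-→d3:-→d4:-→d5:-→d6:-→d7:-→d8:H0→d9:-→d10:-→d11:H6→d12:-→d13:-→d14:-→d15:-→d16:-→d17:-→d18:-→d19:-→d20:-→d21:-→d22:-→d23:H1→d24:H2→d25:-→d26:-  best=H2
  add 150.0.0.0/8 -> H4 at depth 8
  - 0.0.0.0/0 clear@0
  add 106.129.200.44/30 -> H3 at depth 30
  add 0.0.0.0/0 -> H4 at depth 0
  add 150.63.0.0/16 -> H5 at depth 16
  add 106.129.200.0/24 -> H1 at depth 24

== LOOKUPS ==
["no-route","H0","H2"]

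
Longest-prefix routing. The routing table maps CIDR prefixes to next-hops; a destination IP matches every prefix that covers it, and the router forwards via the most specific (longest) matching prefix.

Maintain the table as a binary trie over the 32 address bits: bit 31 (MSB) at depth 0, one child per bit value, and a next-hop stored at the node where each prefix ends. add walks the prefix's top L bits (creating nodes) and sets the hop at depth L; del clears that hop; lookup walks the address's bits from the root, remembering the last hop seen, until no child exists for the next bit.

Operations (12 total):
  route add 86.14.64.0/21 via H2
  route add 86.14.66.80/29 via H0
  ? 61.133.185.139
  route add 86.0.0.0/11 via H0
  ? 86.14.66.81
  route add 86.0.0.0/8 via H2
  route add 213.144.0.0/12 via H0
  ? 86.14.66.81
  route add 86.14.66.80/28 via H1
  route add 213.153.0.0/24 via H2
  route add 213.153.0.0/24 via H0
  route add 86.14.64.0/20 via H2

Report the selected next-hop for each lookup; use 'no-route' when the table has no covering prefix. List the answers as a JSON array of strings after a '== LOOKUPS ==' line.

Trace:
  + 86.14.64.0/21 (H2) depth=21
  + 86.14.66.80/29 (H0) depth=29
  ? 61.133.185.139  path d0:-→d1:-  best=no-route
  + 86.0.0.0/11 (H0) depth=11
  ? 86.14.66.81  path d0:-→d1:-→d2:-→d3:-→d4:-→d5:-→d6:-→d7:-→d8:-→d9:-→d10:-→d11:H0→d12:-→d13:-→d14:-→d15:-→d16:-→d17:-→d18:-→d19:-→d20:-→d21:H2→d22:-→d23:-→d24:-→d25:-→d26:-→d27:-→d28:-→d29:H0  best=H0
  + 86.0.0.0/8 (H2) depth=8
  + 213.144.0.0/12 (H0) depth=12
  ? 86.14.66.81  path d0:-→d1:-→d2:-→d3:-→d4:-→d5:-→d6:-→d7:-→d8:H2→d9:-→d10:-→d11:H0→d12:-→d13:-→d14:-→d15:-→d16:-→d17:-→d18:-→d19:-→d20:-→d21:H2→d22:-→d23:-→d24:-→d25:-→d26:-→d27:-→d28:-→d29:H0  best=H0
  + 86.14.66.80/28 (H1) depth=28
  + 213.153.0.0/24 (H2) depth=24
  + 213.153.0.0/24 (H0) depth=24
  + 86.14.64.0/20 (H2) depth=20

== LOOKUPS ==
["no-route","H0","H0"]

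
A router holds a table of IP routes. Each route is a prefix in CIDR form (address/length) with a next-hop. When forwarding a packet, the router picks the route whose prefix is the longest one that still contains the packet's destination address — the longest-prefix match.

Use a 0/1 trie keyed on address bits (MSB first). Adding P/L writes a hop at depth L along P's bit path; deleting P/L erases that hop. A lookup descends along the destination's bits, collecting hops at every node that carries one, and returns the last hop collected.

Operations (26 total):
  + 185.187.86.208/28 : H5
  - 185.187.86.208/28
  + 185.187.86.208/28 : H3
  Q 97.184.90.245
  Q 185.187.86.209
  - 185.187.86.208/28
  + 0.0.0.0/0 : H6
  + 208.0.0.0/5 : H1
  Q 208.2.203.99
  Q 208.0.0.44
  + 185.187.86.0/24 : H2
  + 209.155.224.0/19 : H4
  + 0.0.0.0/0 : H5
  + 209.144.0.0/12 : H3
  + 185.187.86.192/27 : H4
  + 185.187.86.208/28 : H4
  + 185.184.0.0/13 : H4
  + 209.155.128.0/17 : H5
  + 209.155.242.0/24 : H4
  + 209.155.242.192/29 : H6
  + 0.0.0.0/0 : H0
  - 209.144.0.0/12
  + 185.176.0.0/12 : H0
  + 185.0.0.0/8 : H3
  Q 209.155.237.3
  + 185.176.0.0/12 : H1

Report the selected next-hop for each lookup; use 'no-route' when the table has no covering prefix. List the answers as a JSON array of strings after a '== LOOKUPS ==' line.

Trace:
  add 185.187.86.208/28 -> H5 at depth 28
  - 185.187.86.208/28 clear@28
  add 185.187.86.208/28 -> H3 at depth 28
  ? 97.184.90.245  path d0:-  best=no-route
  ? 185.187.86.209  path d0:-→d1:-→d2:-→d3:-→d4:-→d5:-→d6:-→d7:-→d8:-→d9:-→d10:-→d11:-→d12:-→d13:-→d14:-→d15:-→d16:-→d17:-→d18:-→d19:-→d20:-→d21:-→d22:-→d23:-→d24:-→d25:-→d26:-→d27:-→d28:H3  best=H3
  - 185.187.86.208/28 clear@28
  add 0.0.0.0/0 -> H6 at depth 0
  add 208.0.0.0/5 -> H1 at depth 5
  ? 208.2.203.99  path d0:H6→d1:-→d2:-→d3:-→d4:-→d5:H1  best=H1
  ? 208.0.0.44  path d0:H6→d1:-→d2:-→d3:-→d4:-→d5:H1  best=H1
  add 185.187.86.0/24 -> H2 at depth 24
  add 209.155.224.0/19 -> H4 at depth 19
  add 0.0.0.0/0 -> H5 at depth 0
  add 209.144.0.0/12 -> H3 at depth 12
  add 185.187.86.192/27 -> H4 at depth 27
  add 185.187.86.208/28 -> H4 at depth 28
  add 185.184.0.0/13 -> H4 at depth 13
  add 209.155.128.0/17 -> H5 at depth 17
  add 209.155.242.0/24 -> H4 at depth 24
  add 209.155.242.192/29 -> H6 at depth 29
  add 0.0.0.0/0 -> H0 at depth 0
  - 209.144.0.0/12 clear@12
  add 185.176.0.0/12 -> H0 at depth 12
  add 185.0.0.0/8 -> H3 at depth 8
  ? 209.155.237.3  path d0:H0→d1:-→d2:-→d3:-→d4:-→d5:H1→d6:-→d7:-→d8:-→d9:-→d10:-→d11:-→d12:-→d13:-→d14:-→d15:-→d16:-→d17:H5→d18:-→d19:H4  best=H4
  add 185.176.0.0/12 -> H1 at depth 12

== LOOKUPS ==
["no-route","H3","H1","H1","H4"]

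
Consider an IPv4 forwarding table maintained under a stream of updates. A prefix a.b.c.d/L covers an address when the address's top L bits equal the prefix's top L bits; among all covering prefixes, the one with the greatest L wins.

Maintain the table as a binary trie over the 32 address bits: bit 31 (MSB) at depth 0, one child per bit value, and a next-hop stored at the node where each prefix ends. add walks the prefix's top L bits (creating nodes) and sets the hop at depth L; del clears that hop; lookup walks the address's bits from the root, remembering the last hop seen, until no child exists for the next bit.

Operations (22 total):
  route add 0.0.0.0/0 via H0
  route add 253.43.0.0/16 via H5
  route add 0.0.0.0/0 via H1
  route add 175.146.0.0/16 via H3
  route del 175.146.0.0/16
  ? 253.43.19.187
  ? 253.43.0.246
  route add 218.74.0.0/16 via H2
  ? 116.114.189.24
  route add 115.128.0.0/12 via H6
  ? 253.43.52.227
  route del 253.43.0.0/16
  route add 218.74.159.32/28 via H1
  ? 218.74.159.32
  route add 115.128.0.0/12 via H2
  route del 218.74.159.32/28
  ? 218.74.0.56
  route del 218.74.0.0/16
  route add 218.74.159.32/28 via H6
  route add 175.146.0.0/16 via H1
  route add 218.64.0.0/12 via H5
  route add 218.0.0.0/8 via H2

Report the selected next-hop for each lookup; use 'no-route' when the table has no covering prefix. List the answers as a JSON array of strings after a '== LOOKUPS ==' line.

Trace:
  + 0.0.0.0/0 (H0) depth=0
  + 253.43.0.0/16 (H5) depth=16
  + 0.0.0.0/0 (H1) depth=0
  + 175.146.0.0/16 (H3) depth=16
  - 175.146.0.0/16 clear@16
  ? 253.43.19.187  path d0:H1→d1:-→d2:-→d3:-→d4:-→d5:-→d6:-→d7:-→d8:-→d9:-→d10:-→d11:-→d12:-→d13:-→d14:-→d15:-→d16:H5  best=H5
  ? 253.43.0.246  path d0:H1→d1:-→d2:-→d3:-→d4:-→d5:-→d6:-→d7:-→d8:-→d9:-→d10:-→d11:-→d12:-→d13:-→d14:-→d15:-→d16:H5  best=H5
  + 218.74.0.0/16 (H2) depth=16
  ? 116.114.189.24  path d0:H1  best=H1
  + 115.128.0.0/12 (H6) depth=12
  ? 253.43.52.227  path d0:H1→d1:-→d2:-→d3:-→d4:-→d5:-→d6:-→d7:-→d8:-→d9:-→d10:-→d11:-→d12:-→d13:-→d14:-→d15:-→d16:H5  best=H5
  - 253.43.0.0/16 clear@16
  + 218.74.159.32/28 (H1) depth=28
  ? 218.74.159.32  path d0:H1→d1:-→d2:-→d3:-→d4:-→d5:-→d6:-→d7:-→d8:-→d9:-→d10:-→d11:-→d12:-→d13:-→d14:-→d15:-→d16:H2→d17:-→d18:-→d19:-→d20:-→d21:-→d22:-→d23:-→d24:-→d25:-→d26:-→d27:-→d28:H1  best=H1
  + 115.128.0.0/12 (H2) depth=12
  - 218.74.159.32/28 clear@28
  ? 218.74.0.56  path d0:H1→d1:-→d2:-→d3:-→d4:-→d5:-→d6:-→d7:-→d8:-→d9:-→d10:-→d11:-→d12:-→d13:-→d14:-→d15:-→d16:H2  best=H2
  - 218.74.0.0/16 clear@16
  + 218.74.159.32/28 (H6) depth=28
  + 175.146.0.0/16 (H1) depth=16
  + 218.64.0.0/12 (H5) depth=12
  + 218.0.0.0/8 (H2) depth=8

== LOOKUPS ==
["H5","H5","H1","H5","H1","H2"]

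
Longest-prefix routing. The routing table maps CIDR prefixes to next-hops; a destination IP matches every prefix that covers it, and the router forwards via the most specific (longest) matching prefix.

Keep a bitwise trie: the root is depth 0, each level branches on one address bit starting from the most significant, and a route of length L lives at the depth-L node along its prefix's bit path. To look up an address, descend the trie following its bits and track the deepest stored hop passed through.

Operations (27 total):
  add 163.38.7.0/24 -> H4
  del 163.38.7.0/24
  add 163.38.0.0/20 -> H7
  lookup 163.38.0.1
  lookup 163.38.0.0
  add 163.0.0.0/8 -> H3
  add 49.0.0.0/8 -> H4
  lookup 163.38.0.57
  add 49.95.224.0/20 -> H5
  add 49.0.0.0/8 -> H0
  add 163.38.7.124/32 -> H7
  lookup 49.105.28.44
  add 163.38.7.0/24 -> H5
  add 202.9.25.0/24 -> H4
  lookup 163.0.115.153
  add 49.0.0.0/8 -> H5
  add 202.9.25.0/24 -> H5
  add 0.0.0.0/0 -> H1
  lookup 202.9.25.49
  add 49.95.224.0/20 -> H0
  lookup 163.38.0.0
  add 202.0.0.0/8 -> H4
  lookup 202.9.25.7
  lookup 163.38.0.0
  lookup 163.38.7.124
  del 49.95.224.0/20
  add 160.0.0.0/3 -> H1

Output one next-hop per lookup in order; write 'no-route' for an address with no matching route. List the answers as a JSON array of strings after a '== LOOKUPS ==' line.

Trace:
  + 163.38.7.0/24 (H4) depth=24
  - 163.38.7.0/24 clear@24
  + 163.38.0.0/20 (H7) depth=20
  ? 163.38.0.1  path d0:-→d1:-→d2:-→d3:-→d4:-→d5:-→d6:-→d7:-→d8:-→d9:-→d10:-→d11:-→d12:-→d13:-→d14:-→d15:-→d16:-→d17:-→d18:-→d19:-→d20:H7→d21:-  best=H7
  ? 163.38.0.0  path d0:-→d1:-→d2:-→d3:-→d4:-→d5:-→d6:-→d7:-→d8:-→d9:-→d10:-→d11:-→d12:-→d13:-→d14:-→d15:-→d16:-→d17:-→d18:-→d19:-→d20:H7→d21:-  best=H7
  + 163.0.0.0/8 (H3) depth=8
  + 49.0.0.0/8 (H4) depth=8
  ? 163.38.0.57  path d0:-→d1:-→d2:-→d3:-→d4:-→d5:-→d6:-→d7:-→d8:H3→d9:-→d10:-→d11:-→d12:-→d13:-→d14:-→d15:-→d16:-→d17:-→d18:-→d19:-→d20:H7→d21:-  best=H7
  + 49.95.224.0/20 (H5) depth=20
  + 49.0.0.0/8 (H0) depth=8
  + 163.38.7.124/32 (H7) depth=32
  ? 49.105.28.44  path d0:-→d1:-→d2:-→d3:-→d4:-→d5:-→d6:-→d7:-→d8:H0→d9:-→d10:-  best=H0
  + 163.38.7.0/24 (H5) depth=24
  + 202.9.25.0/24 (H4) depth=24
  ? 163.0.115.153  path d0:-→d1:-→d2:-→d3:-→d4:-→d5:-→d6:-→d7:-→d8:H3→d9:-→d10:-  best=H3
  + 49.0.0.0/8 (H5) depth=8
  + 202.9.25.0/24 (H5) depth=24
  + 0.0.0.0/0 (H1) depth=0
  ? 202.9.25.49  path d0:H1→d1:-→d2:-→d3:-→d4:-→d5:-→d6:-→d7:-→d8:-→d9:-→d10:-→d11:-→d12:-→d13:-→d14:-→d15:-→d16:-→d17:-→d18:-→d19:-→d20:-→d21:-→d22:-→d23:-→d24:H5  best=H5
  + 49.95.224.0/20 (H0) depth=20
  ? 163.38.0.0  path d0:H1→d1:-→d2:-→d3:-→d4:-→d5:-→d6:-→d7:-→d8:H3→d9:-→d10:-→d11:-→d12:-→d13:-→d14:-→d15:-→d16:-→d17:-→d18:-→d19:-→d20:H7→d21:-  best=H7
  + 202.0.0.0/8 (H4) depth=8
  ? 202.9.25.7  path d0:H1→d1:-→d2:-→d3:-→d4:-→d5:-→d6:-→d7:-→d8:H4→d9:-→d10:-→d11:-→d12:-→d13:-→d14:-→d15:-→d16:-→d17:-→d18:-→d19:-→d20:-→d21:-→d22:-→d23:-→d24:H5  best=H5
  ? 163.38.0.0  path d0:H1→d1:-→d2:-→d3:-→d4:-→d5:-→d6:-→d7:-→d8:H3→d9:-→d10:-→d11:-→d12:-→d13:-→d14:-→d15:-→d16:-→d17:-→d18:-→d19:-→d20:H7→d21:-  best=H7
  ? 163.38.7.124  path d0:H1→d1:-→d2:-→d3:-→d4:-→d5:-→d6:-→d7:-→d8:H3→d9:-→d10:-→d11:-→d12:-→d13:-→d14:-→d15:-→d16:-→d17:-→d18:-→d19:-→d20:H7→d21:-→d22:-→d23:-→d24:H5→d25:-→d26:-→d27:-→d28:-→d29:-→d30:-→d31:-→d32:H7  best=H7
  - 49.95.224.0/20 clear@20
  + 160.0.0.0/3 (H1) depth=3

== LOOKUPS ==
["H7","H7","H7","H0","H3","H5","H7","H5","H7","H7"]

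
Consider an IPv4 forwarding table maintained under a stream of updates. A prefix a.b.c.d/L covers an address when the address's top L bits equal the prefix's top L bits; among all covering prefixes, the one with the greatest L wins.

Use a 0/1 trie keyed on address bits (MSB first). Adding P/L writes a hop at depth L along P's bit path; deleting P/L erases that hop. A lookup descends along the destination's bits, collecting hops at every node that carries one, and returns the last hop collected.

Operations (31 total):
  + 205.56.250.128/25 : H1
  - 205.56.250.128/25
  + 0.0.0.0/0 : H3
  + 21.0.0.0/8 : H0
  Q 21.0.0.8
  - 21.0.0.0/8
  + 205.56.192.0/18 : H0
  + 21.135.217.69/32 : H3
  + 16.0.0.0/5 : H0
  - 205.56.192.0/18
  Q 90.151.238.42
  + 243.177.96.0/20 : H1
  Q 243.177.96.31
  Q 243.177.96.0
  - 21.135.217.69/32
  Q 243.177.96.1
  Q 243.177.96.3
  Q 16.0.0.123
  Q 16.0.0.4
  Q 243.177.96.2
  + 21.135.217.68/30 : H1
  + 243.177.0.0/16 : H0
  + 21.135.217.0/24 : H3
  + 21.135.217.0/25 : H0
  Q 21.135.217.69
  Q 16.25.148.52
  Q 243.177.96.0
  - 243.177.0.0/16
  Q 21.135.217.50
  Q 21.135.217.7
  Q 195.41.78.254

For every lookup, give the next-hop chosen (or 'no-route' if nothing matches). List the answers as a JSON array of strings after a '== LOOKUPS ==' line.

Apply in order:
  + 205.56.250.128/25 (H1) depth=25
  - 205.56.250.128/25 clear@25
  + 0.0.0.0/0 (H3) depth=0
  + 21.0.0.0/8 (H0) depth=8
  ? 21.0.0.8  path d0:H3→d1:-→d2:-→d3:-→d4:-→d5:-→d6:-→d7:-→d8:H0  best=H0
  - 21.0.0.0/8 clear@8
  + 205.56.192.0/18 (H0) depth=18
  + 21.135.217.69/32 (H3) depth=32
  + 16.0.0.0/5 (H0) depth=5
  - 205.56.192.0/18 clear@18
  ? 90.151.238.42  path d0:H3→d1:-  best=H3
  + 243.177.96.0/20 (H1) depth=20
  ? 243.177.96.31  path d0:H3→d1:-→d2:-→d3:-→d4:-→d5:-→d6:-→d7:-→d8:-→d9:-→d10:-→d11:-→d12:-→d13:-→d14:-→d15:-→d16:-→d17:-→d18:-→d19:-→d20:H1  best=H1
  ? 243.177.96.0  path d0:H3→d1:-→d2:-→d3:-→d4:-→d5:-→d6:-→d7:-→d8:-→d9:-→d10:-→d11:-→d12:-→d13:-→d14:-→d15:-→d16:-→d17:-→d18:-→d19:-→d20:H1  best=H1
  - 21.135.217.69/32 clear@32
  ? 243.177.96.1  path d0:H3→d1:-→d2:-→d3:-→d4:-→d5:-→d6:-→d7:-→d8:-→d9:-→d10:-→d11:-→d12:-→d13:-→d14:-→d15:-→d16:-→d17:-→d18:-→d19:-→d20:H1  best=H1
  ? 243.177.96.3  path d0:H3→d1:-→d2:-→d3:-→d4:-→d5:-→d6:-→d7:-→d8:-→d9:-→d10:-→d11:-→d12:-→d13:-→d14:-→d15:-→d16:-→d17:-→d18:-→d19:-→d20:H1  best=H1
  ? 16.0.0.123  path d0:H3→d1:-→d2:-→d3:-→d4:-→d5:H0  best=H0
  ? 16.0.0.4  path d0:H3→d1:-→d2:-→d3:-→d4:-→d5:H0  best=H0
  ? 243.177.96.2  path d0:H3→d1:-→d2:-→d3:-→d4:-→d5:-→d6:-→d7:-→d8:-→d9:-→d10:-→d11:-→d12:-→d13:-→d14:-→d15:-→d16:-→d17:-→d18:-→d19:-→d20:H1  best=H1
  + 21.135.217.68/30 (H1) depth=30
  + 243.177.0.0/16 (H0) depth=16
  + 21.135.217.0/24 (H3) depth=24
  + 21.135.217.0/25 (H0) depth=25
  ? 21.135.217.69  path d0:H3→d1:-→d2:-→d3:-→d4:-→d5:H0→d6:-→d7:-→d8:-→d9:-→d10:-→d11:-→d12:-→d13:-→d14:-→d15:-→d16:-→d17:-→d18:-→d19:-→d20:-→d21:-→d22:-→d23:-→d24:H3→d25:H0→d26:-→d27:-→d28:-→d29:-→d30:H1→d31:-→d32:-  best=H1
  ? 16.25.148.52  path d0:H3→d1:-→d2:-→d3:-→d4:-→d5:H0  best=H0
  ? 243.177.96.0  path d0:H3→d1:-→d2:-→d3:-→d4:-→d5:-→d6:-→d7:-→d8:-→d9:-→d10:-→d11:-→d12:-→d13:-→d14:-→d15:-→d16:H0→d17:-→d18:-→d19:-→d20:H1  best=H1
  - 243.177.0.0/16 clear@16
  ? 21.135.217.50  path d0:H3→d1:-→d2:-→d3:-→d4:-→d5:H0→d6:-→d7:-→d8:-→d9:-→d10:-→d11:-→d12:-→d13:-→d14:-→d15:-→d16:-→d17:-→d18:-→d19:-→d20:-→d21:-→d22:-→d23:-→d24:H3→d25:H0  best=H0
  ? 21.135.217.7  path d0:H3→d1:-→d2:-→d3:-→d4:-→d5:H0→d6:-→d7:-→d8:-→d9:-→d10:-→d11:-→d12:-→d13:-→d14:-→d15:-→d16:-→d17:-→d18:-→d19:-→d20:-→d21:-→d22:-→d23:-→d24:H3→d25:H0  best=H0
  ? 195.41.78.254  path d0:H3→d1:-→d2:-→d3:-→d4:-  best=H3

== LOOKUPS ==
["H0","H3","H1","H1","H1","H1","H0","H0","H1","H1","H0","H1","H0","H0","H3"]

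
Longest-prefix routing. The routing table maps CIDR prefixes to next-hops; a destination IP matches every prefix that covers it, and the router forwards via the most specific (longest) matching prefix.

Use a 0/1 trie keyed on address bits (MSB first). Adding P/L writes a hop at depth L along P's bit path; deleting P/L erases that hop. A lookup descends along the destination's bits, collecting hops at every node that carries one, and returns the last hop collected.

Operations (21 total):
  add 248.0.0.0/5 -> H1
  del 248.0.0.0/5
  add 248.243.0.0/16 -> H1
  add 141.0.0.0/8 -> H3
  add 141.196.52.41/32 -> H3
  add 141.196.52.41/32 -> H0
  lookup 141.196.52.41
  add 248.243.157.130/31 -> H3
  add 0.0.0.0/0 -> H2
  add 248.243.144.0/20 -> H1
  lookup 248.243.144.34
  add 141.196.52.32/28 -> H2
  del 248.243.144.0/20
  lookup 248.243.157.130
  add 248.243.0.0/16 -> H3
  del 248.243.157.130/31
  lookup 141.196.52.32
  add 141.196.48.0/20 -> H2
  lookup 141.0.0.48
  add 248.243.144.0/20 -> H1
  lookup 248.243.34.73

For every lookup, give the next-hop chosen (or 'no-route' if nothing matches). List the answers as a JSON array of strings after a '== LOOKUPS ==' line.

Process each operation:
  + 248.0.0.0/5 (H1) depth=5
  - 248.0.0.0/5 clear@5
  + 248.243.0.0/16 (H1) depth=16
  + 141.0.0.0/8 (H3) depth=8
  + 141.196.52.41/32 (H3) depth=32
  + 141.196.52.41/32 (H0) depth=32
  lookup 141.196.52.41: bits 10001101110001000011010000101001 walk d0:-→d1:-→d2:-→d3:-→d4:-→d5:-→d6:-→d7:-→d8:H3→d9:-→d10:-→d11:-→d12:-→d13:-→d14:-→d15:-→d16:-→d17:-→d18:-→d19:-→d20:-→d21:-→d22:-→d23:-→d24:-→d25:-→d26:-→d27:-→d28:-→d29:-→d30:-→d31:-→d32:H0 -> H0
  + 248.243.157.130/31 (H3) depth=31
  + 0.0.0.0/0 (H2) depth=0
  + 248.243.144.0/20 (H1) depth=20
  lookup 248.243.144.34: bits 11111000111100111001 walk d0:H2→d1:-→d2:-→d3:-→d4:-→d5:-→d6:-→d7:-→d8:-→d9:-→d10:-→d11:-→d12:-→d13:-→d14:-→d15:-→d16:H1→d17:-→d18:-→d19:-→d20:H1 -> H1
  + 141.196.52.32/28 (H2) depth=28
  - 248.243.144.0/20 clear@20
  lookup 248.243.157.130: bits 1111100011110011100111011000001 walk d0:H2→d1:-→d2:-→d3:-→d4:-→d5:-→d6:-→d7:-→d8:-→d9:-→d10:-→d11:-→d12:-→d13:-→d14:-→d15:-→d16:H1→d17:-→d18:-→d19:-→d20:-→d21:-→d22:-→d23:-→d24:-→d25:-→d26:-→d27:-→d28:-→d29:-→d30:-→d31:H3 -> H3
  + 248.243.0.0/16 (H3) depth=16
  - 248.243.157.130/31 clear@31
  lookup 141.196.52.32: bits 1000110111000100001101000010 walk d0:H2→d1:-→d2:-→d3:-→d4:-→d5:-→d6:-→d7:-→d8:H3→d9:-→d10:-→d11:-→d12:-→d13:-→d14:-→d15:-→d16:-→d17:-→d18:-→d19:-→d20:-→d21:-→d22:-→d23:-→d24:-→d25:-→d26:-→d27:-→d28:H2 -> H2
  + 141.196.48.0/20 (H2) depth=20
  lookup 141.0.0.48: bits 10001101 walk d0:H2→d1:-→d2:-→d3:-→d4:-→d5:-→d6:-→d7:-→d8:H3 -> H3
  + 248.243.144.0/20 (H1) depth=20
  lookup 248.243.34.73: bits 1111100011110011 walk d0:H2→d1:-→d2:-→d3:-→d4:-→d5:-→d6:-→d7:-→d8:-→d9:-→d10:-→d11:-→d12:-→d13:-→d14:-→d15:-→d16:H3 -> H3

== LOOKUPS ==
["H0","H1","H3","H2","H3","H3"]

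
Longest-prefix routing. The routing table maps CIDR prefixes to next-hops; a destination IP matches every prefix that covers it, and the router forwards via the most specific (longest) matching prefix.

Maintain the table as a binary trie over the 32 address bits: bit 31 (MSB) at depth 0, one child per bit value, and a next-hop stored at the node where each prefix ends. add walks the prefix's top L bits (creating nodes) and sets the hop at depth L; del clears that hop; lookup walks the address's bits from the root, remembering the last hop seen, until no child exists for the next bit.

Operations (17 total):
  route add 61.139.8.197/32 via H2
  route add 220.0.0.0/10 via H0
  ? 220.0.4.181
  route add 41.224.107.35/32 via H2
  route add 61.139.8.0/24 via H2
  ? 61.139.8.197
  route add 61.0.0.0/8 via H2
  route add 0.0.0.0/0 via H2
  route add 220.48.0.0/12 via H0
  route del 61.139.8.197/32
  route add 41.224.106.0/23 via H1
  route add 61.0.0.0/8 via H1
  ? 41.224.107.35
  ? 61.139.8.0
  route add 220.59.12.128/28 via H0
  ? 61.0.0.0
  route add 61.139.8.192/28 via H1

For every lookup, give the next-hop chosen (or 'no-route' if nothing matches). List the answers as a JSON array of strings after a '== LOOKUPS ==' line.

Process each operation:
  + 61.139.8.197/32 (H2) depth=32
  + 220.0.0.0/10 (H0) depth=10
  lookup 220.0.4.181: bits 1101110000 walk d0:-→d1:-→d2:-→d3:-→d4:-→d5:-→d6:-→d7:-→d8:-→d9:-→d10:H0 -> H0
  + 41.224.107.35/32 (H2) depth=32
  + 61.139.8.0/24 (H2) depth=24
  lookup 61.139.8.197: bits 00111101100010110000100011000101 walk d0:-→d1:-→d2:-→d3:-→d4:-→d5:-→d6:-→d7:-→d8:-→d9:-→d10:-→d11:-→d12:-→d13:-→d14:-→d15:-→d16:-→d17:-→d18:-→d19:-→d20:-→d21:-→d22:-→d23:-→d24:H2→d25:-→d26:-→d27:-→d28:-→d29:-→d30:-→d31:-→d32:H2 -> H2
  + 61.0.0.0/8 (H2) depth=8
  + 0.0.0.0/0 (H2) depth=0
  + 220.48.0.0/12 (H0) depth=12
  del 61.139.8.197/32 (clear depth 32)
  + 41.224.106.0/23 (H1) depth=23
  + 61.0.0.0/8 (H1) depth=8
  lookup 41.224.107.35: bits 00101001111000000110101100100011 walk d0:H2→d1:-→d2:-→d3:-→d4:-→d5:-→d6:-→d7:-→d8:-→d9:-→d10:-→d11:-→d12:-→d13:-→d14:-→d15:-→d16:-→d17:-→d18:-→d19:-→d20:-→d21:-→d22:-→d23:H1→d24:-→d25:-→d26:-→d27:-→d28:-→d29:-→d30:-→d31:-→d32:H2 -> H2
  lookup 61.139.8.0: bits 001111011000101100001000 walk d0:H2→d1:-→d2:-→d3:-→d4:-→d5:-→d6:-→d7:-→d8:H1→d9:-→d10:-→d11:-→d12:-→d13:-→d14:-→d15:-→d16:-→d17:-→d18:-→d19:-→d20:-→d21:-→d22:-→d23:-→d24:H2 -> H2
  + 220.59.12.128/28 (H0) depth=28
  lookup 61.0.0.0: bits 00111101 walk d0:H2→d1:-→d2:-→d3:-→d4:-→d5:-→d6:-→d7:-→d8:H1 -> H1
  + 61.139.8.192/28 (H1) depth=28

== LOOKUPS ==
["H0","H2","H2","H2","H1"]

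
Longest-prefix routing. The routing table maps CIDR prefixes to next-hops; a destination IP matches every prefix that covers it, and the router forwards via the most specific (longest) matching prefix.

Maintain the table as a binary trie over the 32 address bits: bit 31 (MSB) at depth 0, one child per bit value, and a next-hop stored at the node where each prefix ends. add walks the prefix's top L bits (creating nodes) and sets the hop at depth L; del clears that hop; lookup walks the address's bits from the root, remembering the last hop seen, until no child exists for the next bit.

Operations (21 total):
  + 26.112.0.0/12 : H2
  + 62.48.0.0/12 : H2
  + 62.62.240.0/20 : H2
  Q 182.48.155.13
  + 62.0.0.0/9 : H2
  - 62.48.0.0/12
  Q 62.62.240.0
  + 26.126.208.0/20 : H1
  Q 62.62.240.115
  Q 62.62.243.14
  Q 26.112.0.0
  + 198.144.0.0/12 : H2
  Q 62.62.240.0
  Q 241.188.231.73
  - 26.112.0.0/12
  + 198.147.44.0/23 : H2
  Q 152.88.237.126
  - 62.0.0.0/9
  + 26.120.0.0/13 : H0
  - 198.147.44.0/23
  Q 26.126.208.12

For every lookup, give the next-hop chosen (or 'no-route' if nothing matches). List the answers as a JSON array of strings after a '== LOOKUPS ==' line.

Apply in order:
  + 26.112.0.0/12 (H2) depth=12
  + 62.48.0.0/12 (H2) depth=12
  + 62.62.240.0/20 (H2) depth=20
  lookup 182.48.155.13: bits ε walk d0:- -> no-route
  + 62.0.0.0/9 (H2) depth=9
  - 62.48.0.0/12 clear@12
  lookup 62.62.240.0: bits 00111110001111101111 walk d0:-→d1:-→d2:-→d3:-→d4:-→d5:-→d6:-→d7:-→d8:-→d9:H2→d10:-→d11:-→d12:-→d13:-→d14:-→d15:-→d16:-→d17:-→d18:-→d19:-→d20:H2 -> H2
  + 26.126.208.0/20 (H1) depth=20
  lookup 62.62.240.115: bits 00111110001111101111 walk d0:-→d1:-→d2:-→d3:-→d4:-→d5:-→d6:-→d7:-→d8:-→d9:H2→d10:-→d11:-→d12:-→d13:-→d14:-→d15:-→d16:-→d17:-→d18:-→d19:-→d20:H2 -> H2
  lookup 62.62.243.14: bits 00111110001111101111 walk d0:-→d1:-→d2:-→d3:-→d4:-→d5:-→d6:-→d7:-→d8:-→d9:H2→d10:-→d11:-→d12:-→d13:-→d14:-→d15:-→d16:-→d17:-→d18:-→d19:-→d20:H2 -> H2
  lookup 26.112.0.0: bits 000110100111 walk d0:-→d1:-→d2:-→d3:-→d4:-→d5:-→d6:-→d7:-→d8:-→d9:-→d10:-→d11:-→d12:H2 -> H2
  + 198.144.0.0/12 (H2) depth=12
  lookup 62.62.240.0: bits 00111110001111101111 walk d0:-→d1:-→d2:-→d3:-→d4:-→d5:-→d6:-→d7:-→d8:-→d9:H2→d10:-→d11:-→d12:-→d13:-→d14:-→d15:-→d16:-→d17:-→d18:-→d19:-→d20:H2 -> H2
  lookup 241.188.231.73: bits 11 walk d0:-→d1:-→d2:- -> no-route
  - 26.112.0.0/12 clear@12
  + 198.147.44.0/23 (H2) depth=23
  lookup 152.88.237.126: bits 1 walk d0:-→d1:- -> no-route
  - 62.0.0.0/9 clear@9
  + 26.120.0.0/13 (H0) depth=13
  - 198.147.44.0/23 clear@23
  lookup 26.126.208.12: bits 00011010011111101101 walk d0:-→d1:-→d2:-→d3:-→d4:-→d5:-→d6:-→d7:-→d8:-→d9:-→d10:-→d11:-→d12:-→d13:H0→d14:-→d15:-→d16:-→d17:-→d18:-→d19:-→d20:H1 -> H1

== LOOKUPS ==
["no-route","H2","H2","H2","H2","H2","no-route","no-route","H1"]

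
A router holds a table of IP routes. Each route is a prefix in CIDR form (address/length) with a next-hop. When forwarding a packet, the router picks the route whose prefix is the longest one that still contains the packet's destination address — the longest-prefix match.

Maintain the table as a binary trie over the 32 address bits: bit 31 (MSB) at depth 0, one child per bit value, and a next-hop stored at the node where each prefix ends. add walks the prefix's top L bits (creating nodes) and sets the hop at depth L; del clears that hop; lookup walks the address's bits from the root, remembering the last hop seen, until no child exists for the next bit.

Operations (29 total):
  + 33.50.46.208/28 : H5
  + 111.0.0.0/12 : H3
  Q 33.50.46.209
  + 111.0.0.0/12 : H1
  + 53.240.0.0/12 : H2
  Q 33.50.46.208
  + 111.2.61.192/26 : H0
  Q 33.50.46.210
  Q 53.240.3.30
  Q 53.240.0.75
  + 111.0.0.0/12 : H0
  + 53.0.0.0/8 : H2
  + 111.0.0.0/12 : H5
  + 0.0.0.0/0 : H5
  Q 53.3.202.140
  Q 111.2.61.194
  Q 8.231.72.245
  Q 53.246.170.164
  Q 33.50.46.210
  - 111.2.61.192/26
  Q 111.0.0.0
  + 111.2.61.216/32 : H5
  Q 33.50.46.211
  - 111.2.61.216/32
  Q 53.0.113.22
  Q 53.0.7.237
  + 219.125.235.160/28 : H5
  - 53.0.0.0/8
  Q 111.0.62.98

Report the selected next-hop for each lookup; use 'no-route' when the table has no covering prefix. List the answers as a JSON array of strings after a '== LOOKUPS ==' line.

Process each operation:
  + 33.50.46.208/28 (H5) depth=28
  + 111.0.0.0/12 (H3) depth=12
  ? 33.50.46.209  path d0:-→d1:-→d2:-→d3:-→d4:-→d5:-→d6:-→d7:-→d8:-→d9:-→d10:-→d11:-→d12:-→d13:-→d14:-→d15:-→d16:-→d17:-→d18:-→d19:-→d20:-→d21:-→d22:-→d23:-→d24:-→d25:-→d26:-→d27:-→d28:H5  best=H5
  + 111.0.0.0/12 (H1) depth=12
  + 53.240.0.0/12 (H2) depth=12
  ? 33.50.46.208  path d0:-→d1:-→d2:-→d3:-→d4:-→d5:-→d6:-→d7:-→d8:-→d9:-→d10:-→d11:-→d12:-→d13:-→d14:-→d15:-→d16:-→d17:-→d18:-→d19:-→d20:-→d21:-→d22:-→d23:-→d24:-→d25:-→d26:-→d27:-→d28:H5  best=H5
  + 111.2.61.192/26 (H0) depth=26
  ? 33.50.46.210  path d0:-→d1:-→d2:-→d3:-→d4:-→d5:-→d6:-→d7:-→d8:-→d9:-→d10:-→d11:-→d12:-→d13:-→d14:-→d15:-→d16:-→d17:-→d18:-→d19:-→d20:-→d21:-→d22:-→d23:-→d24:-→d25:-→d26:-→d27:-→d28:H5  best=H5
  ? 53.240.3.30  path d0:-→d1:-→d2:-→d3:-→d4:-→d5:-→d6:-→d7:-→d8:-→d9:-→d10:-→d11:-→d12:H2  best=H2
  ? 53.240.0.75  path d0:-→d1:-→d2:-→d3:-→d4:-→d5:-→d6:-→d7:-→d8:-→d9:-→d10:-→d11:-→d12:H2  best=H2
  + 111.0.0.0/12 (H0) depth=12
  + 53.0.0.0/8 (H2) depth=8
  + 111.0.0.0/12 (H5) depth=12
  + 0.0.0.0/0 (H5) depth=0
  ? 53.3.202.140  path d0:H5→d1:-→d2:-→d3:-→d4:-→d5:-→d6:-→d7:-→d8:H2  best=H2
  ? 111.2.61.194  path d0:H5→d1:-→d2:-→d3:-→d4:-→d5:-→d6:-→d7:-→d8:-→d9:-→d10:-→d11:-→d12:H5→d13:-→d14:-→d15:-→d16:-→d17:-→d18:-→d19:-→d20:-→d21:-→d22:-→d23:-→d24:-→d25:-→d26:H0  best=H0
  ? 8.231.72.245  path d0:H5→d1:-→d2:-  best=H5
  ? 53.246.170.164  path d0:H5→d1:-→d2:-→d3:-→d4:-→d5:-→d6:-→d7:-→d8:H2→d9:-→d10:-→d11:-→d12:H2  best=H2
  ? 33.50.46.210  path d0:H5→d1:-→d2:-→d3:-→d4:-→d5:-→d6:-→d7:-→d8:-→d9:-→d10:-→d11:-→d12:-→d13:-→d14:-→d15:-→d16:-→d17:-→d18:-→d19:-→d20:-→d21:-→d22:-→d23:-→d24:-→d25:-→d26:-→d27:-→d28:H5  best=H5
  - 111.2.61.192/26 clear@26
  ? 111.0.0.0  path d0:H5→d1:-→d2:-→d3:-→d4:-→d5:-→d6:-→d7:-→d8:-→d9:-→d10:-→d11:-→d12:H5→d13:-→d14:-  best=H5
  + 111.2.61.216/32 (H5) depth=32
  ? 33.50.46.211  path d0:H5→d1:-→d2:-→d3:-→d4:-→d5:-→d6:-→d7:-→d8:-→d9:-→d10:-→d11:-→d12:-→d13:-→d14:-→d15:-→d16:-→d17:-→d18:-→d19:-→d20:-→d21:-→d22:-→d23:-→d24:-→d25:-→d26:-→d27:-→d28:H5  best=H5
  - 111.2.61.216/32 clear@32
  ? 53.0.113.22  path d0:H5→d1:-→d2:-→d3:-→d4:-→d5:-→d6:-→d7:-→d8:H2  best=H2
  ? 53.0.7.237  path d0:H5→d1:-→d2:-→d3:-→d4:-→d5:-→d6:-→d7:-→d8:H2  best=H2
  + 219.125.235.160/28 (H5) depth=28
  - 53.0.0.0/8 clear@8
  ? 111.0.62.98  path d0:H5→d1:-→d2:-→d3:-→d4:-→d5:-→d6:-→d7:-→d8:-→d9:-→d10:-→d11:-→d12:H5→d13:-→d14:-  best=H5

== LOOKUPS ==
["H5","H5","H5","H2","H2","H2","H0","H5","H2","H5","H5","H5","H2","H2","H5"]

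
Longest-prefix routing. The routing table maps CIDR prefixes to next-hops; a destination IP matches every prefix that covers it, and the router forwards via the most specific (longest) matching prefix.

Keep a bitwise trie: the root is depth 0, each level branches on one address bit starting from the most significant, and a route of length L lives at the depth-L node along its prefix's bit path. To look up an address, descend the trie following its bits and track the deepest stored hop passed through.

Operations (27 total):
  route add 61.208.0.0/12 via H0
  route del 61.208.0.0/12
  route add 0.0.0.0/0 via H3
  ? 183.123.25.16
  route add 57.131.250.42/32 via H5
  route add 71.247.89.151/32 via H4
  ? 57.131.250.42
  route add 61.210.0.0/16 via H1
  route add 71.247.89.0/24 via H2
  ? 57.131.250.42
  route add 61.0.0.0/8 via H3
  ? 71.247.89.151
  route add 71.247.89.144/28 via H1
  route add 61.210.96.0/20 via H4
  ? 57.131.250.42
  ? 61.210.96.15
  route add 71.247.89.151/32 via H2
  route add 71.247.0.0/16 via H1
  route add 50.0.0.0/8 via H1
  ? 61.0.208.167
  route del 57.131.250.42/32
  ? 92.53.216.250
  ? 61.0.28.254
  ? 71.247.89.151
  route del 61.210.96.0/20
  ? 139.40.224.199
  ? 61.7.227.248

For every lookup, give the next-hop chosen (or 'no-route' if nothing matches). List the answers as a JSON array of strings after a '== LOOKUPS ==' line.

Apply in order:
  + 61.208.0.0/12 (H0) depth=12
  del 61.208.0.0/12 (clear depth 12)
  + 0.0.0.0/0 (H3) depth=0
  lookup 183.123.25.16: bits ε walk d0:H3 -> H3
  + 57.131.250.42/32 (H5) depth=32
  + 71.247.89.151/32 (H4) depth=32
  lookup 57.131.250.42: bits 00111001100000111111101000101010 walk d0:H3→d1:-→d2:-→d3:-→d4:-→d5:-→d6:-→d7:-→d8:-→d9:-→d10:-→d11:-→d12:-→d13:-→d14:-→d15:-→d16:-→d17:-→d18:-→d19:-→d20:-→d21:-→d22:-→d23:-→d24:-→d25:-→d26:-→d27:-→d28:-→d29:-→d30:-→d31:-→d32:H5 -> H5
  + 61.210.0.0/16 (H1) depth=16
  + 71.247.89.0/24 (H2) depth=24
  lookup 57.131.250.42: bits 00111001100000111111101000101010 walk d0:H3→d1:-→d2:-→d3:-→d4:-→d5:-→d6:-→d7:-→d8:-→d9:-→d10:-→d11:-→d12:-→d13:-→d14:-→d15:-→d16:-→d17:-→d18:-→d19:-→d20:-→d21:-→d22:-→d23:-→d24:-→d25:-→d26:-→d27:-→d28:-→d29:-→d30:-→d31:-→d32:H5 -> H5
  + 61.0.0.0/8 (H3) depth=8
  lookup 71.247.89.151: bits 01000111111101110101100110010111 walk d0:H3→d1:-→d2:-→d3:-→d4:-→d5:-→d6:-→d7:-→d8:-→d9:-→d10:-→d11:-→d12:-→d13:-→d14:-→d15:-→d16:-→d17:-→d18:-→d19:-→d20:-→d21:-→d22:-→d23:-→d24:H2→d25:-→d26:-→d27:-→d28:-→d29:-→d30:-→d31:-→d32:H4 -> H4
  + 71.247.89.144/28 (H1) depth=28
  + 61.210.96.0/20 (H4) depth=20
  lookup 57.131.250.42: bits 00111001100000111111101000101010 walk d0:H3→d1:-→d2:-→d3:-→d4:-→d5:-→d6:-→d7:-→d8:-→d9:-→d10:-→d11:-→d12:-→d13:-→d14:-→d15:-→d16:-→d17:-→d18:-→d19:-→d20:-→d21:-→d22:-→d23:-→d24:-→d25:-→d26:-→d27:-→d28:-→d29:-→d30:-→d31:-→d32:H5 -> H5
  lookup 61.210.96.15: bits 00111101110100100110 walk d0:H3→d1:-→d2:-→d3:-→d4:-→d5:-→d6:-→d7:-→d8:H3→d9:-→d10:-→d11:-→d12:-→d13:-→d14:-→d15:-→d16:H1→d17:-→d18:-→d19:-→d20:H4 -> H4
  + 71.247.89.151/32 (H2) depth=32
  + 71.247.0.0/16 (H1) depth=16
  + 50.0.0.0/8 (H1) depth=8
  lookup 61.0.208.167: bits 00111101 walk d0:H3→d1:-→d2:-→d3:-→d4:-→d5:-→d6:-→d7:-→d8:H3 -> H3
  del 57.131.250.42/32 (clear depth 32)
  lookup 92.53.216.250: bits 010 walk d0:H3→d1:-→d2:-→d3:- -> H3
  lookup 61.0.28.254: bits 00111101 walk d0:H3→d1:-→d2:-→d3:-→d4:-→d5:-→d6:-→d7:-→d8:H3 -> H3
  lookup 71.247.89.151: bits 01000111111101110101100110010111 walk d0:H3→d1:-→d2:-→d3:-→d4:-→d5:-→d6:-→d7:-→d8:-→d9:-→d10:-→d11:-→d12:-→d13:-→d14:-→d15:-→d16:H1→d17:-→d18:-→d19:-→d20:-→d21:-→d22:-→d23:-→d24:H2→d25:-→d26:-→d27:-→d28:H1→d29:-→d30:-→d31:-→d32:H2 -> H2
  del 61.210.96.0/20 (clear depth 20)
  lookup 139.40.224.199: bits ε walk d0:H3 -> H3
  lookup 61.7.227.248: bits 00111101 walk d0:H3→d1:-→d2:-→d3:-→d4:-→d5:-→d6:-→d7:-→d8:H3 -> H3

== LOOKUPS ==
["H3","H5","H5","H4","H5","H4","H3","H3","H3","H2","H3","H3"]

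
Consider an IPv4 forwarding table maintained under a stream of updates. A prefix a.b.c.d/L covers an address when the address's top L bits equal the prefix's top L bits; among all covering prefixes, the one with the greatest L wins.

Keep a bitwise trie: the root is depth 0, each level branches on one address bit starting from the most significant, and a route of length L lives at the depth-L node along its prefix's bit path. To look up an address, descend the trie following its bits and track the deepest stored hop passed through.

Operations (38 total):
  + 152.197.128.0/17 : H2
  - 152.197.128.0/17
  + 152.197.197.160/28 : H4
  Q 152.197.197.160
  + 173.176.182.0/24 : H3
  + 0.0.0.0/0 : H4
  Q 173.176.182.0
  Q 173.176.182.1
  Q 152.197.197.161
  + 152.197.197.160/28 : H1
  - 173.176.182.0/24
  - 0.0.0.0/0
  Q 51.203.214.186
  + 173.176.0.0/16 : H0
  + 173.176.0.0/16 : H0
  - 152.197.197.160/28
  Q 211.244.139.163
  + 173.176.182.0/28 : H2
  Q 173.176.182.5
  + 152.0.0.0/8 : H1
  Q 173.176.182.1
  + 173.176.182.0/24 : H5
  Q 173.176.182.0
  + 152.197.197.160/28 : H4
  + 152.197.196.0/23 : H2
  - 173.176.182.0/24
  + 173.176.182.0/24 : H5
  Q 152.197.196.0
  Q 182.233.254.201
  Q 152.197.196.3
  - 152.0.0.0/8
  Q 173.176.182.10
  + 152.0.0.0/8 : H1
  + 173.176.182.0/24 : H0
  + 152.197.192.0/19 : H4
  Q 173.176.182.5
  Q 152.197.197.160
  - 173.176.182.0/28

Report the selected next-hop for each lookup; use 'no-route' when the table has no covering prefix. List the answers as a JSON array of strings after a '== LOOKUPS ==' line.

Apply in order:
  + 152.197.128.0/17 (H2) depth=17
  del 152.197.128.0/17 (clear depth 17)
  + 152.197.197.160/28 (H4) depth=28
  ? 152.197.197.160  path d0:-→d1:-→d2:-→d3:-→d4:-→d5:-→d6:-→d7:-→d8:-→d9:-→d10:-→d11:-→d12:-→d13:-→d14:-→d15:-→d16:-→d17:-→d18:-→d19:-→d20:-→d21:-→d22:-→d23:-→d24:-→d25:-→d26:-→d27:-→d28:H4  best=H4
  + 173.176.182.0/24 (H3) depth=24
  + 0.0.0.0/0 (H4) depth=0
  ? 173.176.182.0  path d0:H4→d1:-→d2:-→d3:-→d4:-→d5:-→d6:-→d7:-→d8:-→d9:-→d10:-→d11:-→d12:-→d13:-→d14:-→d15:-→d16:-→d17:-→d18:-→d19:-→d20:-→d21:-→d22:-→d23:-→d24:H3  best=H3
  ? 173.176.182.1  path d0:H4→d1:-→d2:-→d3:-→d4:-→d5:-→d6:-→d7:-→d8:-→d9:-→d10:-→d11:-→d12:-→d13:-→d14:-→d15:-→d16:-→d17:-→d18:-→d19:-→d20:-→d21:-→d22:-→d23:-→d24:H3  best=H3
  ? 152.197.197.161  path d0:H4→d1:-→d2:-→d3:-→d4:-→d5:-→d6:-→d7:-→d8:-→d9:-→d10:-→d11:-→d12:-→d13:-→d14:-→d15:-→d16:-→d17:-→d18:-→d19:-→d20:-→d21:-→d22:-→d23:-→d24:-→d25:-→d26:-→d27:-→d28:H4  best=H4
  + 152.197.197.160/28 (H1) depth=28
  del 173.176.182.0/24 (clear depth 24)
  del 0.0.0.0/0 (clear depth 0)
  ? 51.203.214.186  path d0:-  best=no-route
  + 173.176.0.0/16 (H0) depth=16
  + 173.176.0.0/16 (H0) depth=16
  del 152.197.197.160/28 (clear depth 28)
  ? 211.244.139.163  path d0:-→d1:-  best=no-route
  + 173.176.182.0/28 (H2) depth=28
  ? 173.176.182.5  path d0:-→d1:-→d2:-→d3:-→d4:-→d5:-→d6:-→d7:-→d8:-→d9:-→d10:-→d11:-→d12:-→d13:-→d14:-→d15:-→d16:H0→d17:-→d18:-→d19:-→d20:-→d21:-→d22:-→d23:-→d24:-→d25:-→d26:-→d27:-→d28:H2  best=H2
  + 152.0.0.0/8 (H1) depth=8
  ? 173.176.182.1  path d0:-→d1:-→d2:-→d3:-→d4:-→d5:-→d6:-→d7:-→d8:-→d9:-→d10:-→d11:-→d12:-→d13:-→d14:-→d15:-→d16:H0→d17:-→d18:-→d19:-→d20:-→d21:-→d22:-→d23:-→d24:-→d25:-→d26:-→d27:-→d28:H2  best=H2
  + 173.176.182.0/24 (H5) depth=24
  ? 173.176.182.0  path d0:-→d1:-→d2:-→d3:-→d4:-→d5:-→d6:-→d7:-→d8:-→d9:-→d10:-→d11:-→d12:-→d13:-→d14:-→d15:-→d16:H0→d17:-→d18:-→d19:-→d20:-→d21:-→d22:-→d23:-→d24:H5→d25:-→d26:-→d27:-→d28:H2  best=H2
  + 152.197.197.160/28 (H4) depth=28
  + 152.197.196.0/23 (H2) depth=23
  del 173.176.182.0/24 (clear depth 24)
  + 173.176.182.0/24 (H5) depth=24
  ? 152.197.196.0  path d0:-→d1:-→d2:-→d3:-→d4:-→d5:-→d6:-→d7:-→d8:H1→d9:-→d10:-→d11:-→d12:-→d13:-→d14:-→d15:-→d16:-→d17:-→d18:-→d19:-→d20:-→d21:-→d22:-→d23:H2  best=H2
  ? 182.233.254.201  path d0:-→d1:-→d2:-→d3:-  best=no-route
  ? 152.197.196.3  path d0:-→d1:-→d2:-→d3:-→d4:-→d5:-→d6:-→d7:-→d8:H1→d9:-→d10:-→d11:-→d12:-→d13:-→d14:-→d15:-→d16:-→d17:-→d18:-→d19:-→d20:-→d21:-→d22:-→d23:H2  best=H2
  del 152.0.0.0/8 (clear depth 8)
  ? 173.176.182.10  path d0:-→d1:-→d2:-→d3:-→d4:-→d5:-→d6:-→d7:-→d8:-→d9:-→d10:-→d11:-→d12:-→d13:-→d14:-→d15:-→d16:H0→d17:-→d18:-→d19:-→d20:-→d21:-→d22:-→d23:-→d24:H5→d25:-→d26:-→d27:-→d28:H2  best=H2
  + 152.0.0.0/8 (H1) depth=8
  + 173.176.182.0/24 (H0) depth=24
  + 152.197.192.0/19 (H4) depth=19
  ? 173.176.182.5  path d0:-→d1:-→d2:-→d3:-→d4:-→d5:-→d6:-→d7:-→d8:-→d9:-→d10:-→d11:-→d12:-→d13:-→d14:-→d15:-→d16:H0→d17:-→d18:-→d19:-→d20:-→d21:-→d22:-→d23:-→d24:H0→d25:-→d26:-→d27:-→d28:H2  best=H2
  ? 152.197.197.160  path d0:-→d1:-→d2:-→d3:-→d4:-→d5:-→d6:-→d7:-→d8:H1→d9:-→d10:-→d11:-→d12:-→d13:-→d14:-→d15:-→d16:-→d17:-→d18:-→d19:H4→d20:-→d21:-→d22:-→d23:H2→d24:-→d25:-→d26:-→d27:-→d28:H4  best=H4
  del 173.176.182.0/28 (clear depth 28)

== LOOKUPS ==
["H4","H3","H3","H4","no-route","no-route","H2","H2","H2","H2","no-route","H2","H2","H2","H4"]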